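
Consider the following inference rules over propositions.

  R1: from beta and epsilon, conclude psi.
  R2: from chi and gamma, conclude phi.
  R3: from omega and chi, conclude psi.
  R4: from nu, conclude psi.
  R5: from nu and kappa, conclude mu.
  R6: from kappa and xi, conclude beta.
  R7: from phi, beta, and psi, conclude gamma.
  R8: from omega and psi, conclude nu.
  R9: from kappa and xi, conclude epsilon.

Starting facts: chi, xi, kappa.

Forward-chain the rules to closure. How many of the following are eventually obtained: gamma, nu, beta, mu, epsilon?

kappa and xi hold, so epsilon follows (R9).
kappa and xi hold, so beta follows (R6).
gamma would need phi, beta, and psi (R7), but phi is never established.
nu would need omega and psi (R8), but omega is never established.
beta: reached.
mu would need nu and kappa (R5), but nu is never established.
epsilon: reached.
Reached: beta and epsilon — 2 of the 5.

2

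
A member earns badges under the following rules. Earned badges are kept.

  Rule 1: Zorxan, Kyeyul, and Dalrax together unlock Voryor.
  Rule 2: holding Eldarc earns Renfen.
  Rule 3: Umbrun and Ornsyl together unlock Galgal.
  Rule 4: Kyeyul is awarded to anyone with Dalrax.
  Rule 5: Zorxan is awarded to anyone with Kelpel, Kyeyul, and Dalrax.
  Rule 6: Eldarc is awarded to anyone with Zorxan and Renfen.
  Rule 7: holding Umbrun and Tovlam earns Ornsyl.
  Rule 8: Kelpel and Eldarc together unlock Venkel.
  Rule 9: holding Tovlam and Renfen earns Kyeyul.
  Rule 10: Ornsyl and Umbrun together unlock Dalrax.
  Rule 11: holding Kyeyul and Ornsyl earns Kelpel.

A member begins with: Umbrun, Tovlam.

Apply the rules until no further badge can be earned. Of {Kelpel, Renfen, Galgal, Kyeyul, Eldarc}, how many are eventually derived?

3

With Umbrun and Tovlam, Ornsyl is earned (Rule 7).
With Ornsyl and Umbrun, Dalrax is earned (Rule 10).
With Umbrun and Ornsyl, Galgal is earned (Rule 3).
With Dalrax, Kyeyul is earned (Rule 4).
With Kyeyul and Ornsyl, Kelpel is earned (Rule 11).
Kelpel: reached.
Renfen would need Eldarc (Rule 2), but Eldarc is never earned.
Galgal: reached.
Kyeyul: reached.
Eldarc would need Zorxan and Renfen (Rule 6), but Renfen is never earned.
Reached: Kelpel, Galgal, and Kyeyul — 3 of the 5.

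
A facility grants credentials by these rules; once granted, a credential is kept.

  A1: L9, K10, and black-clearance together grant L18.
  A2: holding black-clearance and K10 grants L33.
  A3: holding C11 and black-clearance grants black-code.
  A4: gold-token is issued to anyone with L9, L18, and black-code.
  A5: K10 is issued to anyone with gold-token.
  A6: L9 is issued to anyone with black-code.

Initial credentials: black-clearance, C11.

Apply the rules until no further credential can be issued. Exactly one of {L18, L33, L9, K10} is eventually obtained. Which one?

L9

Holding C11 and black-clearance grants black-code (A3).
Holding black-code grants L9 (A6).
L33 would need black-clearance and K10 (A2), but K10 is never granted. K10 would need gold-token (A5), but gold-token is never granted. L18 would need L9, K10, and black-clearance (A1), but K10 is never granted.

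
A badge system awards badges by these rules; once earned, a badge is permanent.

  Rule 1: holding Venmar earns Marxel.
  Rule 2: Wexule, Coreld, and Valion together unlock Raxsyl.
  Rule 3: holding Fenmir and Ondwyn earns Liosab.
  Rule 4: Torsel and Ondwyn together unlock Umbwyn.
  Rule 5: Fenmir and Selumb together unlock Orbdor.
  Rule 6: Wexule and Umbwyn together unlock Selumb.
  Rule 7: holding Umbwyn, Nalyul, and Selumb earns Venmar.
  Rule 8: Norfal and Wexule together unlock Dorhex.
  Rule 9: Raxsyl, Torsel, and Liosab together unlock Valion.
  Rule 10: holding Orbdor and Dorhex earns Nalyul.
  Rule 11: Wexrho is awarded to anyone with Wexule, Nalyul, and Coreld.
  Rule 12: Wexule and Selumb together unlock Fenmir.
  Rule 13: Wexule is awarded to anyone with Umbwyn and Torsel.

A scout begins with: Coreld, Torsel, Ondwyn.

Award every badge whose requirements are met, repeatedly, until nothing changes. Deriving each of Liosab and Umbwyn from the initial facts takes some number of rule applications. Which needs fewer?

Umbwyn

Umbwyn: With Torsel and Ondwyn, Umbwyn is earned (Rule 4). [1 rule application]
Liosab: With Torsel and Ondwyn, Umbwyn is earned (Rule 4). With Umbwyn and Torsel, Wexule is earned (Rule 13). With Wexule and Umbwyn, Selumb is earned (Rule 6). With Wexule and Selumb, Fenmir is earned (Rule 12). With Fenmir and Ondwyn, Liosab is earned (Rule 3). [5 rule applications]
Umbwyn needs fewer.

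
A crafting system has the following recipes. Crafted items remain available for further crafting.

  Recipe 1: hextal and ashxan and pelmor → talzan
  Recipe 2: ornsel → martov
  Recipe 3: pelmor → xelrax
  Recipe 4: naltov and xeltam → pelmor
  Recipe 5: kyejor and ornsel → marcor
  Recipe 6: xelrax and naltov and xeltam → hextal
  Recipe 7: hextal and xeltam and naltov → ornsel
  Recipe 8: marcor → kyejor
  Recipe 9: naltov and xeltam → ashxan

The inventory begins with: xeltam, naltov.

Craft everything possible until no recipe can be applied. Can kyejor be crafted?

No

kyejor would need marcor (Recipe 8), but marcor is never obtained.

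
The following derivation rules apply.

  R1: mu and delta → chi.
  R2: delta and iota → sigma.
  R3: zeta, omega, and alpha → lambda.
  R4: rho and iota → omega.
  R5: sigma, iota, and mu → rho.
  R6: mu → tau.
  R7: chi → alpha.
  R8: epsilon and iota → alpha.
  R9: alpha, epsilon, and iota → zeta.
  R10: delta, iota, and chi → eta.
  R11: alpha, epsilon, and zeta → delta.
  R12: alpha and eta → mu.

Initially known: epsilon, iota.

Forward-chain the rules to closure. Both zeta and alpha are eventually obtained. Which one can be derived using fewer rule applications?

alpha

alpha: epsilon and iota hold, so alpha follows (R8). [1 rule application]
zeta: epsilon and iota hold, so alpha follows (R8). alpha, epsilon, and iota hold, so zeta follows (R9). [2 rule applications]
alpha needs fewer.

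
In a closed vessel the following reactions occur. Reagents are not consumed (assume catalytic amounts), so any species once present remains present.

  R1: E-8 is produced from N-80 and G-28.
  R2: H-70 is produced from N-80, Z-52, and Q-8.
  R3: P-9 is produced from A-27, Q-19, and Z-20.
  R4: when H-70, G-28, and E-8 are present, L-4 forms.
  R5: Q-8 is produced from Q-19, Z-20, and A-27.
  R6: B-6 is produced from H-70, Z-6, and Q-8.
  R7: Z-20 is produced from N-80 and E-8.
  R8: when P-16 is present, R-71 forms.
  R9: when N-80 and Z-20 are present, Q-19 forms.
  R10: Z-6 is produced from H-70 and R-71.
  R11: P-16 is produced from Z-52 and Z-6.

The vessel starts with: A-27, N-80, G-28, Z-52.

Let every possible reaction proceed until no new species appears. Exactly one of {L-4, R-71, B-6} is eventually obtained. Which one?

L-4

N-80 and G-28 present → E-8 forms (R1).
N-80 and E-8 present → Z-20 forms (R7).
N-80 and Z-20 present → Q-19 forms (R9).
Q-19, Z-20, and A-27 present → Q-8 forms (R5).
N-80, Z-52, and Q-8 present → H-70 forms (R2).
H-70, G-28, and E-8 present → L-4 forms (R4).
R-71 would need P-16 (R8), but P-16 never forms. B-6 would need H-70, Z-6, and Q-8 (R6), but Z-6 never forms.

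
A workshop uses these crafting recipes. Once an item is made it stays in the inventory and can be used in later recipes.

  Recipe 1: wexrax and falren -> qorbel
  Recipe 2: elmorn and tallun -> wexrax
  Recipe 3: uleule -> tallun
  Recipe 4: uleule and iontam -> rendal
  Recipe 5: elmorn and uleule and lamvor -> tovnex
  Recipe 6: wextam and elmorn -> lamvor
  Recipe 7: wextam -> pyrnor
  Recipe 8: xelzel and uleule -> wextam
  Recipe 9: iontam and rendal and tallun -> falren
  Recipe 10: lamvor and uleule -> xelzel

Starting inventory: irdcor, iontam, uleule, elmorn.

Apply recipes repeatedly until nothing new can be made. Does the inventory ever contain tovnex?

tovnex would need elmorn, uleule, and lamvor (Recipe 5), but lamvor is never obtained.

No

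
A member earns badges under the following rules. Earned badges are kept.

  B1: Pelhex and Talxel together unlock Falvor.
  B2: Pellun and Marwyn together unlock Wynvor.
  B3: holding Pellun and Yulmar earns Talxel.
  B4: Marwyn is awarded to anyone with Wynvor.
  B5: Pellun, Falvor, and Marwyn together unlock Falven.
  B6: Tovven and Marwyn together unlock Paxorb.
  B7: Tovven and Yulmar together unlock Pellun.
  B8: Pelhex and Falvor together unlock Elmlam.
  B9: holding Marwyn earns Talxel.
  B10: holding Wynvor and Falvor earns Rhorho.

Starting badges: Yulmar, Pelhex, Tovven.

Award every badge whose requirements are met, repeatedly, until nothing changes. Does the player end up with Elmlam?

With Tovven and Yulmar, Pellun is earned (B7).
With Pellun and Yulmar, Talxel is earned (B3).
With Pelhex and Talxel, Falvor is earned (B1).
With Pelhex and Falvor, Elmlam is earned (B8).

Yes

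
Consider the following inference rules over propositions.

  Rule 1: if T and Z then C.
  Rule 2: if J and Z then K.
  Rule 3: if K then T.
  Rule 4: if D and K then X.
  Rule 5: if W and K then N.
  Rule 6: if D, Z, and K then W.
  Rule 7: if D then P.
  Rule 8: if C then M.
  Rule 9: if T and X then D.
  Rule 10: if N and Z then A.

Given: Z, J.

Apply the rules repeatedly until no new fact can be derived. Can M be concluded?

From J and Z, Rule 2 gives K.
K holds, so T follows (Rule 3).
From T and Z, Rule 1 gives C.
C holds, so M follows (Rule 8).

Yes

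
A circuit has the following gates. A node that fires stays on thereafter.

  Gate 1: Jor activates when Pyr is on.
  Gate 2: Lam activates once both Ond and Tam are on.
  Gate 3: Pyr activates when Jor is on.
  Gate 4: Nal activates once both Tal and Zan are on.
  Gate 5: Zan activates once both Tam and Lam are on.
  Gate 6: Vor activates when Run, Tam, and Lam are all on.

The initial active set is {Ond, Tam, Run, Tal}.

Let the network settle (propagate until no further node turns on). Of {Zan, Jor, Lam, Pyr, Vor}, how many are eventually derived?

Ond and Tam are on, so Lam activates (Gate 2).
Run, Tam, and Lam are on, so Vor activates (Gate 6).
Gate 5: Tam and Lam on → Zan on.
Zan: reached.
Jor would need Pyr (Gate 1), but Pyr never turns on.
Lam: reached.
Pyr would need Jor (Gate 3), but Jor never turns on.
Vor: reached.
Reached: Zan, Lam, and Vor — 3 of the 5.

3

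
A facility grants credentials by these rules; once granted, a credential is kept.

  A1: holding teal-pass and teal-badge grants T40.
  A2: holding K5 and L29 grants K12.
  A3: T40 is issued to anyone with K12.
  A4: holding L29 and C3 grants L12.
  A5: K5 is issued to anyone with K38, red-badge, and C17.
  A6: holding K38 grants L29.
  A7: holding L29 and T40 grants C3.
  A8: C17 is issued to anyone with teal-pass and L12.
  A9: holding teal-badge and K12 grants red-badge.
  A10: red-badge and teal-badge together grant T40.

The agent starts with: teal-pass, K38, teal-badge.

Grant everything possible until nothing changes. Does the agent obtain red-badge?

red-badge would need teal-badge and K12 (A9), but K12 is never granted.

No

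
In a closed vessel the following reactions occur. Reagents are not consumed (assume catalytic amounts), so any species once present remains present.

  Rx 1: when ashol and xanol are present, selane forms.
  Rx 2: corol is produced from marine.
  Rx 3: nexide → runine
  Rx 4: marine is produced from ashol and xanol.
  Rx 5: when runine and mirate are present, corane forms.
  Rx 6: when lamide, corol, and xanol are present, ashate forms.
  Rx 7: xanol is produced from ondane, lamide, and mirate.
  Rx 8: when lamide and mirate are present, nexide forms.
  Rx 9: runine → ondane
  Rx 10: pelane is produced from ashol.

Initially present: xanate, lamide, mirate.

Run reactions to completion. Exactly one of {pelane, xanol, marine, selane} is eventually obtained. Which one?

lamide and mirate present → nexide forms (Rx 8).
nexide present → runine forms (Rx 3).
runine present → ondane forms (Rx 9).
ondane, lamide, and mirate present → xanol forms (Rx 7).
marine would need ashol and xanol (Rx 4), but ashol never forms. selane would need ashol and xanol (Rx 1), but ashol never forms. pelane would need ashol (Rx 10), but ashol never forms.

xanol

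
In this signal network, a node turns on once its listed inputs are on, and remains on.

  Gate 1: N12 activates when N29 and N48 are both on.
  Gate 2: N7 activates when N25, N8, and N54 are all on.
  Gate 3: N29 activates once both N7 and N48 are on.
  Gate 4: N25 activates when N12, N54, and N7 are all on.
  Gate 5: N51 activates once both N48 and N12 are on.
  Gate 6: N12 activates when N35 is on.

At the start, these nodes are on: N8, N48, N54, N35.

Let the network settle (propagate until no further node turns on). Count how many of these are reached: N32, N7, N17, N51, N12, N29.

2

Gate 6: N35 on → N12 on.
Gate 5: N48 and N12 on → N51 on.
No rule produces N32, and it is not given.
N7 would need N25, N8, and N54 (Gate 2), but N25 never turns on.
No rule produces N17, and it is not given.
N51: reached.
N12: reached.
N29 would need N7 and N48 (Gate 3), but N7 never turns on.
Reached: N51 and N12 — 2 of the 6.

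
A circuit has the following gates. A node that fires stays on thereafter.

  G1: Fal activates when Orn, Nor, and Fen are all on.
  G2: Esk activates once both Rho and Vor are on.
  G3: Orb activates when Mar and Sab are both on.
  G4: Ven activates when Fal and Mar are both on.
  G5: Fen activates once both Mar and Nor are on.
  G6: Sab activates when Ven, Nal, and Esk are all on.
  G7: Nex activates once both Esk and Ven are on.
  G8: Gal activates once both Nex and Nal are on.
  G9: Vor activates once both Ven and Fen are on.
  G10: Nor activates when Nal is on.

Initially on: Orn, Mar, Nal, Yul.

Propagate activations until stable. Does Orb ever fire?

Orb would need Mar and Sab (G3), but Sab never turns on.

No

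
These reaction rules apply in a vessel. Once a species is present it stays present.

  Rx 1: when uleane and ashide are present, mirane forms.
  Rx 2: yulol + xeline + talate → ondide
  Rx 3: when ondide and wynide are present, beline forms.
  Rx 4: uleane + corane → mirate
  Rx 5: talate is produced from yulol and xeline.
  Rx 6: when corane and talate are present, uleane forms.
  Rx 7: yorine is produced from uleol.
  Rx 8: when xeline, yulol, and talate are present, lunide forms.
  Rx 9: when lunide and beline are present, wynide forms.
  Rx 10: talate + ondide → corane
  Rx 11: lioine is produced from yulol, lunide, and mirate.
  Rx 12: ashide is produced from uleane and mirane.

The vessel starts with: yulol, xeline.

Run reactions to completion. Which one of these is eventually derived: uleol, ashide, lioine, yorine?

yulol and xeline present → talate forms (Rx 5).
xeline, yulol, and talate present → lunide forms (Rx 8).
yulol, xeline, and talate present → ondide forms (Rx 2).
talate and ondide present → corane forms (Rx 10).
corane and talate present → uleane forms (Rx 6).
uleane and corane present → mirate forms (Rx 4).
yulol, lunide, and mirate present → lioine forms (Rx 11).
No rule produces uleol, and it is not given. yorine would need uleol (Rx 7), but uleol never forms. ashide would need uleane and mirane (Rx 12), but mirane never forms.

lioine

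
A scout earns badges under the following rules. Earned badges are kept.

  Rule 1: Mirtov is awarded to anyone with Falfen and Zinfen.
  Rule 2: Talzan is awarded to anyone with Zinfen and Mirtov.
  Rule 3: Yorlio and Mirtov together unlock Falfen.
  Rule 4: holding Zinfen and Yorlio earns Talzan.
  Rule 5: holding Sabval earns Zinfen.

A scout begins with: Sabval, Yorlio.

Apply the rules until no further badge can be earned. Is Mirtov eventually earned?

Mirtov would need Falfen and Zinfen (Rule 1), but Falfen is never earned.

No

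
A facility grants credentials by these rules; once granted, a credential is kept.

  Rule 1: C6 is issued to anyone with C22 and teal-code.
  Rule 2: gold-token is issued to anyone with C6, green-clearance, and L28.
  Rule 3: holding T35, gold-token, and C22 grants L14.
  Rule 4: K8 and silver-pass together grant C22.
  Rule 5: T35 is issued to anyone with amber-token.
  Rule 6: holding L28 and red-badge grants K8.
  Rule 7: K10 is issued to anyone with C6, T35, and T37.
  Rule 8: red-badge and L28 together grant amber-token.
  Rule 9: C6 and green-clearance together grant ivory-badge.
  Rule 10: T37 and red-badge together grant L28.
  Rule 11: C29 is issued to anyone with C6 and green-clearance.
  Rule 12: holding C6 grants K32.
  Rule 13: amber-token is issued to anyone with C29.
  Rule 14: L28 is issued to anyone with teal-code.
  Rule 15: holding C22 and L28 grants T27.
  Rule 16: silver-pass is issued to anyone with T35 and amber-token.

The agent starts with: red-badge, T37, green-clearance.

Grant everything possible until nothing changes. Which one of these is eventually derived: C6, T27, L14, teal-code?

T27

Holding T37 and red-badge grants L28 (Rule 10).
Holding L28 and red-badge grants K8 (Rule 6).
Holding red-badge and L28 grants amber-token (Rule 8).
Holding amber-token grants T35 (Rule 5).
Holding T35 and amber-token grants silver-pass (Rule 16).
Holding K8 and silver-pass grants C22 (Rule 4).
Holding C22 and L28 grants T27 (Rule 15).
C6 would need C22 and teal-code (Rule 1), but teal-code is never granted. No rule produces teal-code, and it is not given. L14 would need T35, gold-token, and C22 (Rule 3), but gold-token is never granted.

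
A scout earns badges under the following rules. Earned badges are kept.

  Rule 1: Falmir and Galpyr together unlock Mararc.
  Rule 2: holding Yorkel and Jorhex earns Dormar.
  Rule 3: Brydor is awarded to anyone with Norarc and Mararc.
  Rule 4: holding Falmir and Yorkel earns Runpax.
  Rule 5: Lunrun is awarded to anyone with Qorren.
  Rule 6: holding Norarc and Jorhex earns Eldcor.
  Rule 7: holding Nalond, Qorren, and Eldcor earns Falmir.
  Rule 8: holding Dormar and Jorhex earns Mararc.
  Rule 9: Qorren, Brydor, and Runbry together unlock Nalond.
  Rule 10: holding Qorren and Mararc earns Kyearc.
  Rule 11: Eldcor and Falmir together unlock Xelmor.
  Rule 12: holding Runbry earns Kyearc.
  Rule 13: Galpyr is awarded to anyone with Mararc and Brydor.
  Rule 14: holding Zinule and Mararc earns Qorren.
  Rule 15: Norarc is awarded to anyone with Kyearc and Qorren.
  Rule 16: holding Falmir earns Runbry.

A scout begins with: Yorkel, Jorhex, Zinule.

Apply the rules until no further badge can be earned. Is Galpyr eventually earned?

Yes

With Yorkel and Jorhex, Dormar is earned (Rule 2).
With Dormar and Jorhex, Mararc is earned (Rule 8).
With Zinule and Mararc, Qorren is earned (Rule 14).
With Qorren and Mararc, Kyearc is earned (Rule 10).
With Kyearc and Qorren, Norarc is earned (Rule 15).
With Norarc and Mararc, Brydor is earned (Rule 3).
With Mararc and Brydor, Galpyr is earned (Rule 13).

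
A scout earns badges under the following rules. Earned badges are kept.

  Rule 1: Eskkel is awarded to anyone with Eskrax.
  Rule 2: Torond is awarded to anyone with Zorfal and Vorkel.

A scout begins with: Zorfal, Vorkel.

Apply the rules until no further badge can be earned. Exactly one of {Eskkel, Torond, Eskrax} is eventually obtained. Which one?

With Zorfal and Vorkel, Torond is earned (Rule 2).
Eskkel would need Eskrax (Rule 1), but Eskrax is never earned. No rule produces Eskrax, and it is not given.

Torond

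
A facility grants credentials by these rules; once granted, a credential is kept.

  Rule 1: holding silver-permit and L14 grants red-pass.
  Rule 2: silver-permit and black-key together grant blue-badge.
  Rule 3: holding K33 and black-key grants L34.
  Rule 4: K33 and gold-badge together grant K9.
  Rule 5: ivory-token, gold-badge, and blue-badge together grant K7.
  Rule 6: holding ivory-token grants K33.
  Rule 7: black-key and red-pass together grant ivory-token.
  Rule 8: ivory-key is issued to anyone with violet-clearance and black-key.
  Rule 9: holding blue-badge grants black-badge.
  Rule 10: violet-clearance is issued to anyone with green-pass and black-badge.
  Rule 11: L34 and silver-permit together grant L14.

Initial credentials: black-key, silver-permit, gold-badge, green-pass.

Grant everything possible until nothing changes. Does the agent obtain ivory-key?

Yes

Holding silver-permit and black-key grants blue-badge (Rule 2).
Holding blue-badge grants black-badge (Rule 9).
Holding green-pass and black-badge grants violet-clearance (Rule 10).
Holding violet-clearance and black-key grants ivory-key (Rule 8).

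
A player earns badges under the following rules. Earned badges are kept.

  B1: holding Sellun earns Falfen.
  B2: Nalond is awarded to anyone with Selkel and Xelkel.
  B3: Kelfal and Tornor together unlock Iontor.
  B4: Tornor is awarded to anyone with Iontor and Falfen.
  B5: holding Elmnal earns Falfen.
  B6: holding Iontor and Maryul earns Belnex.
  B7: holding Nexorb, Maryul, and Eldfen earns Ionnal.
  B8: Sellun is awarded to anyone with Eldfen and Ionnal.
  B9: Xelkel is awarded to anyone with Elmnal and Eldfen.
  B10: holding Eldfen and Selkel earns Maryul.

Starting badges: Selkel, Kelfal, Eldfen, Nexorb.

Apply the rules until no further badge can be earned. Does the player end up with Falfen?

Yes

With Eldfen and Selkel, Maryul is earned (B10).
With Nexorb, Maryul, and Eldfen, Ionnal is earned (B7).
With Eldfen and Ionnal, Sellun is earned (B8).
With Sellun, Falfen is earned (B1).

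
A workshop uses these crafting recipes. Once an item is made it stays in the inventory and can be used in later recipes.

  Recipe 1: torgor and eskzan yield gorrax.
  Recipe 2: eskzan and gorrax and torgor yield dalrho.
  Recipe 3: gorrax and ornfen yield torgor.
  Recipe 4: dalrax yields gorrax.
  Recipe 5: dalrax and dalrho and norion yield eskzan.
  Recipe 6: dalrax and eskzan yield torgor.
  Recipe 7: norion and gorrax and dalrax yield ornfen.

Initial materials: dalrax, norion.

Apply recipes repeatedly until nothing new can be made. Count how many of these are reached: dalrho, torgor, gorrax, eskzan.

2

dalrax → gorrax (Recipe 4).
Using Recipe 7, norion, gorrax, and dalrax make ornfen.
gorrax and ornfen → torgor (Recipe 3).
dalrho would need eskzan, gorrax, and torgor (Recipe 2), but eskzan is never obtained.
torgor: reached.
gorrax: reached.
eskzan would need dalrax, dalrho, and norion (Recipe 5), but dalrho is never obtained.
Reached: torgor and gorrax — 2 of the 4.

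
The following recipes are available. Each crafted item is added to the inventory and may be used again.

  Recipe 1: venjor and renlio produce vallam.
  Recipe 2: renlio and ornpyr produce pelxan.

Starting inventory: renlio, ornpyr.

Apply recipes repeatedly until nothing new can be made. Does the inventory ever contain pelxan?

Using Recipe 2, renlio and ornpyr make pelxan.

Yes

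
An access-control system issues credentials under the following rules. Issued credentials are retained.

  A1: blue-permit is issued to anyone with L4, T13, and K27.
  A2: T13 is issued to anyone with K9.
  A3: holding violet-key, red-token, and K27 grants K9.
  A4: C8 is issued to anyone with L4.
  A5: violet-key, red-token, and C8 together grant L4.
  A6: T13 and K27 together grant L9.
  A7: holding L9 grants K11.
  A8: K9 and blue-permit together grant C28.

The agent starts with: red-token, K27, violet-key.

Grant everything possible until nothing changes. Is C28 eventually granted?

C28 would need K9 and blue-permit (A8), but blue-permit is never granted.

No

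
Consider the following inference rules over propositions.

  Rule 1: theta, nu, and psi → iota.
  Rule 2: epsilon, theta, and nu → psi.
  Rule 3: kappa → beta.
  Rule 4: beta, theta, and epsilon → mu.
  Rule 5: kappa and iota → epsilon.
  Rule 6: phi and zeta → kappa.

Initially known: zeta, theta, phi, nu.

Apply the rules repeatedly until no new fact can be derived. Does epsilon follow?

No

epsilon would need kappa and iota (Rule 5), but iota is never established.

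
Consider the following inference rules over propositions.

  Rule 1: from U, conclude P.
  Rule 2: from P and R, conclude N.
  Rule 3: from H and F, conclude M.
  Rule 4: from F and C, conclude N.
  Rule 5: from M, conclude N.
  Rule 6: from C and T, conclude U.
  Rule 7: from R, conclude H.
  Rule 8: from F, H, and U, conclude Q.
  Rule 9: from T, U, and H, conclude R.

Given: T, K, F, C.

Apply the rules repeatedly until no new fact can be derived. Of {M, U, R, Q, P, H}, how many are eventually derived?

From C and T, Rule 6 gives U.
From U, Rule 1 gives P.
M would need H and F (Rule 3), but H is never established.
U: reached.
R would need T, U, and H (Rule 9), but H is never established.
Q would need F, H, and U (Rule 8), but H is never established.
P: reached.
H would need R (Rule 7), but R is never established.
Reached: U and P — 2 of the 6.

2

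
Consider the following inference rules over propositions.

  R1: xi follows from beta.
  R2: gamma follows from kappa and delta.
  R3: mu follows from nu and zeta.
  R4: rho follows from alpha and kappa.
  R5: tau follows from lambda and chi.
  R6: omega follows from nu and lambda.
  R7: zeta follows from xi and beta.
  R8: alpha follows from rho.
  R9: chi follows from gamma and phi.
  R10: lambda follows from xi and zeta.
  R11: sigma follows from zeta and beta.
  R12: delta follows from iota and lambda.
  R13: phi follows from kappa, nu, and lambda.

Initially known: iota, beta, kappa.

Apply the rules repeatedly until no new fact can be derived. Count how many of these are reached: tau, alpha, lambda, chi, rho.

beta holds, so xi follows (R1).
From xi and beta, R7 gives zeta.
xi and zeta hold, so lambda follows (R10).
tau would need lambda and chi (R5), but chi is never established.
alpha would need rho (R8), but rho is never established.
lambda: reached.
chi would need gamma and phi (R9), but phi is never established.
rho would need alpha and kappa (R4), but alpha is never established.
Reached: lambda — 1 of the 5.

1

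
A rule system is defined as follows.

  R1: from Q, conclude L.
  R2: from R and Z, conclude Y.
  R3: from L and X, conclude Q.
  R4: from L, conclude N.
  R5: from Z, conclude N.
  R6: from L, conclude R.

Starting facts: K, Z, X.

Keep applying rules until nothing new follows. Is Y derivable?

No

Y would need R and Z (R2), but R is never established.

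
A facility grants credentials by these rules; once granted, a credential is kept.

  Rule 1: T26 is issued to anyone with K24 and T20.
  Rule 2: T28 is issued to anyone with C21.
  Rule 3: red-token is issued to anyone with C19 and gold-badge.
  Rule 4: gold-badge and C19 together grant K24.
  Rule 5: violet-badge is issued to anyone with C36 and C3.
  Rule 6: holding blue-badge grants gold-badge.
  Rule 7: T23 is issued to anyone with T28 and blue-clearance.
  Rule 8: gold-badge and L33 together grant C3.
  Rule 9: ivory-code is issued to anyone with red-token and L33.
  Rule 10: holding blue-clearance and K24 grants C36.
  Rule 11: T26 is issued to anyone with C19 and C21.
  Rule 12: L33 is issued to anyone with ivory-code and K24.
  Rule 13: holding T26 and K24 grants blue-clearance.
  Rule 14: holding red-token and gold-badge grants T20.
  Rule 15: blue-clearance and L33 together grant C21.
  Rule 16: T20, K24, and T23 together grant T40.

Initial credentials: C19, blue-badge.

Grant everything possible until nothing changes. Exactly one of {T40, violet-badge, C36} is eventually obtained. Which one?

Holding blue-badge grants gold-badge (Rule 6).
Holding C19 and gold-badge grants red-token (Rule 3).
Holding gold-badge and C19 grants K24 (Rule 4).
Holding red-token and gold-badge grants T20 (Rule 14).
Holding K24 and T20 grants T26 (Rule 1).
Holding T26 and K24 grants blue-clearance (Rule 13).
Holding blue-clearance and K24 grants C36 (Rule 10).
T40 would need T20, K24, and T23 (Rule 16), but T23 is never granted. violet-badge would need C36 and C3 (Rule 5), but C3 is never granted.

C36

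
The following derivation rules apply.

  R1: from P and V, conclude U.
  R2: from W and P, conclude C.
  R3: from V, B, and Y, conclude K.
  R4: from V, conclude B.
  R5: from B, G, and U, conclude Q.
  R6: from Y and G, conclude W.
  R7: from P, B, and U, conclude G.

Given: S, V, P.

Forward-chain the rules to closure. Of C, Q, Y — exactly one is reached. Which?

Q

V holds, so B follows (R4).
P and V hold, so U follows (R1).
P, B, and U hold, so G follows (R7).
From B, G, and U, R5 gives Q.
No rule produces Y, and it is not given. C would need W and P (R2), but W is never established.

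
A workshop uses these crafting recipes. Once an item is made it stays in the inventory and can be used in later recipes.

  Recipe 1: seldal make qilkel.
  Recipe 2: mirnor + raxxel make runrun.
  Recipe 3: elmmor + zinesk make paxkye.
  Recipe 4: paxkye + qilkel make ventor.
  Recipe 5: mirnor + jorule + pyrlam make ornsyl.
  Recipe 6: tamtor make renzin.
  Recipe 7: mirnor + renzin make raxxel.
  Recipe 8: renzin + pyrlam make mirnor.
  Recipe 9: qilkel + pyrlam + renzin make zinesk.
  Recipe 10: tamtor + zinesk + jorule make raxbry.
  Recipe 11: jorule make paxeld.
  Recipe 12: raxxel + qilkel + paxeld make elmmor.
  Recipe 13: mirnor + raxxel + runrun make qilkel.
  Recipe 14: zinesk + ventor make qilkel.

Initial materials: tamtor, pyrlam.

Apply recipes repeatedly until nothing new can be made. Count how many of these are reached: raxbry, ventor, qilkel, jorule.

1

tamtor → renzin (Recipe 6).
renzin + pyrlam → mirnor (Recipe 8).
Using Recipe 7, mirnor and renzin make raxxel.
mirnor + raxxel → runrun (Recipe 2).
mirnor + raxxel + runrun → qilkel (Recipe 13).
raxbry would need tamtor, zinesk, and jorule (Recipe 10), but jorule is never obtained.
ventor would need paxkye and qilkel (Recipe 4), but paxkye is never obtained.
qilkel: reached.
No rule produces jorule, and it is not given.
Reached: qilkel — 1 of the 4.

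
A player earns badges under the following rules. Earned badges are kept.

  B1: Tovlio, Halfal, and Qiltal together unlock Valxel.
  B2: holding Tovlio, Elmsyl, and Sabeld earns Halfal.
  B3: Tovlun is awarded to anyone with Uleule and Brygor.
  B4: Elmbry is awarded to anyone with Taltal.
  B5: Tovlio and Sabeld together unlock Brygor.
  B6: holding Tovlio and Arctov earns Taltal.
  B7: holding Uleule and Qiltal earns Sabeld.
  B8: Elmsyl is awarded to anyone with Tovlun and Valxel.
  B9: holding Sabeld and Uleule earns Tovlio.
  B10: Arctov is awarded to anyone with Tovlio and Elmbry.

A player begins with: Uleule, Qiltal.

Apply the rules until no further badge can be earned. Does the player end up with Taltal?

Taltal would need Tovlio and Arctov (B6), but Arctov is never earned.

No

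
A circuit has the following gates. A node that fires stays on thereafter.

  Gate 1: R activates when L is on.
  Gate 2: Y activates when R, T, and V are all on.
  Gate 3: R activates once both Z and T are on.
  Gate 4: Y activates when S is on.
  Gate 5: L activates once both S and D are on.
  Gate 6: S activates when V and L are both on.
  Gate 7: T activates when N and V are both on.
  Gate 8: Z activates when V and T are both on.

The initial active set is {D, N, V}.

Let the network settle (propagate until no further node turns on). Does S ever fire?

No

S would need V and L (Gate 6), but L never turns on.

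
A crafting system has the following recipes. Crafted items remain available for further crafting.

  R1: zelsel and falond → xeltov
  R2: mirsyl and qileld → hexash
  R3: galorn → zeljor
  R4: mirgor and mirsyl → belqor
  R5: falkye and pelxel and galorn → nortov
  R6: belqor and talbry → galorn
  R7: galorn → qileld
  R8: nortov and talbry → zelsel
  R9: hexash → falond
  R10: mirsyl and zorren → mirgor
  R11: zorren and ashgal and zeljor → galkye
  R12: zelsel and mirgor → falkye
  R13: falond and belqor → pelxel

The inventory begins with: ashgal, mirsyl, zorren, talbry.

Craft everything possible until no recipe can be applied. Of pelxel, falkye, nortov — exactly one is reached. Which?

pelxel

Using R10, mirsyl and zorren make mirgor.
mirgor and mirsyl → belqor (R4).
belqor and talbry → galorn (R6).
Using R7, galorn makes qileld.
Using R2, mirsyl and qileld make hexash.
Using R9, hexash makes falond.
Using R13, falond and belqor make pelxel.
nortov would need falkye, pelxel, and galorn (R5), but falkye is never obtained. falkye would need zelsel and mirgor (R12), but zelsel is never obtained.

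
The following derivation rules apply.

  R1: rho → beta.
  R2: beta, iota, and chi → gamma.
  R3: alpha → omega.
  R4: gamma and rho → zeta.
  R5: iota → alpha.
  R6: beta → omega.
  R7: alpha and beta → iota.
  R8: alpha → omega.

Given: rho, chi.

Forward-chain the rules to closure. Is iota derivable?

iota would need alpha and beta (R7), but alpha is never established.

No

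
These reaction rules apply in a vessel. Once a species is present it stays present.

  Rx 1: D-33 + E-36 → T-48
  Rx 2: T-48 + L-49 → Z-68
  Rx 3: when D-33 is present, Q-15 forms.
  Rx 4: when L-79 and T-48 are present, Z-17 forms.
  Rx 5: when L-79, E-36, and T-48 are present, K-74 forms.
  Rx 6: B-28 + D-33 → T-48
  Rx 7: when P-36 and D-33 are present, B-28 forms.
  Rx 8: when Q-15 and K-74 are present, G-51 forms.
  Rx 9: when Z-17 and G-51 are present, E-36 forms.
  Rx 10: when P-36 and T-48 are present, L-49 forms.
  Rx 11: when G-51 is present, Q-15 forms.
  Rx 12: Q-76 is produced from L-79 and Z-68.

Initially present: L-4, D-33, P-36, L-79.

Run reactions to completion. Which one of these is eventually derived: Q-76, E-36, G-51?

P-36 and D-33 present → B-28 forms (Rx 7).
B-28 and D-33 present → T-48 forms (Rx 6).
P-36 and T-48 present → L-49 forms (Rx 10).
T-48 and L-49 present → Z-68 forms (Rx 2).
L-79 and Z-68 present → Q-76 forms (Rx 12).
G-51 would need Q-15 and K-74 (Rx 8), but K-74 never forms. E-36 would need Z-17 and G-51 (Rx 9), but G-51 never forms.

Q-76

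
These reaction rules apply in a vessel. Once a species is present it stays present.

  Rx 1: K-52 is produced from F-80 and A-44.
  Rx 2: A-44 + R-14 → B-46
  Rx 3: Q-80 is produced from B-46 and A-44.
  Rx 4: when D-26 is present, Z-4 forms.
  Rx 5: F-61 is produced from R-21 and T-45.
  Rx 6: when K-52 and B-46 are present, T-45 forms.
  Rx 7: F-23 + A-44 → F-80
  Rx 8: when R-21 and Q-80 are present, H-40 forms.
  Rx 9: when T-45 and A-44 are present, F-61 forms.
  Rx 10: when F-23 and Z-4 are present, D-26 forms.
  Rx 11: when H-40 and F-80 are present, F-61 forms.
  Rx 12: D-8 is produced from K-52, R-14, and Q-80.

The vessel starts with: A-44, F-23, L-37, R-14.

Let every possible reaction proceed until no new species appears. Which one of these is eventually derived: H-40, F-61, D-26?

F-61

A-44 and R-14 present → B-46 forms (Rx 2).
F-23 and A-44 present → F-80 forms (Rx 7).
F-80 and A-44 present → K-52 forms (Rx 1).
K-52 and B-46 present → T-45 forms (Rx 6).
T-45 and A-44 present → F-61 forms (Rx 9).
D-26 would need F-23 and Z-4 (Rx 10), but Z-4 never forms. H-40 would need R-21 and Q-80 (Rx 8), but R-21 never forms.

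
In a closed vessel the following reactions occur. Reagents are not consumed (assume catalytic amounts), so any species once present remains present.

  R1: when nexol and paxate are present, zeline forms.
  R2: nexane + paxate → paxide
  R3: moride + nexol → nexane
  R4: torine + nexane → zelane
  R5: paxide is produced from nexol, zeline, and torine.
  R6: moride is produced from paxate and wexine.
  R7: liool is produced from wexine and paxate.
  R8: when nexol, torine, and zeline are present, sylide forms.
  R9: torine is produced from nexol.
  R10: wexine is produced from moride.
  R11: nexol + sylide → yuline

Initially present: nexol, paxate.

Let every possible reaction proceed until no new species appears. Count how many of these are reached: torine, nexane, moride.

nexol present → torine forms (R9).
torine: reached.
nexane would need moride and nexol (R3), but moride never forms.
moride would need paxate and wexine (R6), but wexine never forms.
Reached: torine — 1 of the 3.

1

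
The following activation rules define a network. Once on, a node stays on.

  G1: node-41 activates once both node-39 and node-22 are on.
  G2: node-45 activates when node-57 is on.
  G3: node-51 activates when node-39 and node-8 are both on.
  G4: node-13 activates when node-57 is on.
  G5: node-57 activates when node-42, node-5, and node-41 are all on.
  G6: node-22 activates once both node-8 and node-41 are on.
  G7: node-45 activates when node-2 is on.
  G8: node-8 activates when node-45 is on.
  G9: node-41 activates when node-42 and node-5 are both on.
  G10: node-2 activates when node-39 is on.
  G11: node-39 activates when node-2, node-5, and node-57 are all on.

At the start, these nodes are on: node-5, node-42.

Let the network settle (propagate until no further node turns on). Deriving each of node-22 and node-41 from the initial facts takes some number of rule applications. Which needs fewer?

node-41

node-41: node-42 and node-5 are on, so node-41 activates (G9). [1 rule application]
node-22: node-42 and node-5 are on, so node-41 activates (G9). node-42, node-5, and node-41 are on, so node-57 activates (G5). G2: node-57 on → node-45 on. G8: node-45 on → node-8 on. G6: node-8 and node-41 on → node-22 on. [5 rule applications]
node-41 needs fewer.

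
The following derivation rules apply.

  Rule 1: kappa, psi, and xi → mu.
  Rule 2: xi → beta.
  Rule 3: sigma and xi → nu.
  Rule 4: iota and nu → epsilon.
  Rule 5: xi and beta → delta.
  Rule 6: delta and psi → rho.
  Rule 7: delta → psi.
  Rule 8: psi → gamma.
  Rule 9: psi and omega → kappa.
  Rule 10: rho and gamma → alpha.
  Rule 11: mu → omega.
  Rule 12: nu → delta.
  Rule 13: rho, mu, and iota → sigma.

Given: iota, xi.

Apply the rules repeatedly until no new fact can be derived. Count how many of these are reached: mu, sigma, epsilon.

0

mu would need kappa, psi, and xi (Rule 1), but kappa is never established.
sigma would need rho, mu, and iota (Rule 13), but mu is never established.
epsilon would need iota and nu (Rule 4), but nu is never established.
None of the 3 are reached.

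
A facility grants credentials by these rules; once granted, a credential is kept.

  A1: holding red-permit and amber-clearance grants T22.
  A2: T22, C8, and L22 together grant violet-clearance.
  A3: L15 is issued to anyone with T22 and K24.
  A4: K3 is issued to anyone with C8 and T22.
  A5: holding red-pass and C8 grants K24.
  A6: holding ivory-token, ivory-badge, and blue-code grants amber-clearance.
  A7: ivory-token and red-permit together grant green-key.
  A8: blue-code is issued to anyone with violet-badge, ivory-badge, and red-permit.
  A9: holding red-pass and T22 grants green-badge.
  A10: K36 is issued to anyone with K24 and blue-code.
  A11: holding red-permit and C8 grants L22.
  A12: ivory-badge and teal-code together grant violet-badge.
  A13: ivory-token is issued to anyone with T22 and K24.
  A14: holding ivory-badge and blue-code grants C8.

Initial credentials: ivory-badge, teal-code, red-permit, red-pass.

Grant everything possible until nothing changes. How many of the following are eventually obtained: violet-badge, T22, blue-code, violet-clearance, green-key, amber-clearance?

2

Holding ivory-badge and teal-code grants violet-badge (A12).
Holding violet-badge, ivory-badge, and red-permit grants blue-code (A8).
violet-badge: reached.
T22 would need red-permit and amber-clearance (A1), but amber-clearance is never granted.
blue-code: reached.
violet-clearance would need T22, C8, and L22 (A2), but T22 is never granted.
green-key would need ivory-token and red-permit (A7), but ivory-token is never granted.
amber-clearance would need ivory-token, ivory-badge, and blue-code (A6), but ivory-token is never granted.
Reached: violet-badge and blue-code — 2 of the 6.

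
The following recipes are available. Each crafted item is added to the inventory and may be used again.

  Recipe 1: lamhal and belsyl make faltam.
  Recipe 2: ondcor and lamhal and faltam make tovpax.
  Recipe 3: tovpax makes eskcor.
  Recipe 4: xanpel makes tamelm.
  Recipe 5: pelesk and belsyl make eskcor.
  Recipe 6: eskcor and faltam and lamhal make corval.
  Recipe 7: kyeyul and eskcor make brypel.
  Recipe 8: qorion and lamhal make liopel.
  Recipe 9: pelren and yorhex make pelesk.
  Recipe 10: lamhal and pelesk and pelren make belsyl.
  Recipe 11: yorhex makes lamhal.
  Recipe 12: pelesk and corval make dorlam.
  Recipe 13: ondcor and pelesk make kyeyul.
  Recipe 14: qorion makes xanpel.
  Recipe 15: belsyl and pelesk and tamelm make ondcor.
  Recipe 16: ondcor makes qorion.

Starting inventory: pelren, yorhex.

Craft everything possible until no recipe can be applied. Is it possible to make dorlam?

pelren and yorhex → pelesk (Recipe 9).
yorhex → lamhal (Recipe 11).
Using Recipe 10, lamhal, pelesk, and pelren make belsyl.
pelesk and belsyl → eskcor (Recipe 5).
Using Recipe 1, lamhal and belsyl make faltam.
Using Recipe 6, eskcor, faltam, and lamhal make corval.
pelesk and corval → dorlam (Recipe 12).

Yes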